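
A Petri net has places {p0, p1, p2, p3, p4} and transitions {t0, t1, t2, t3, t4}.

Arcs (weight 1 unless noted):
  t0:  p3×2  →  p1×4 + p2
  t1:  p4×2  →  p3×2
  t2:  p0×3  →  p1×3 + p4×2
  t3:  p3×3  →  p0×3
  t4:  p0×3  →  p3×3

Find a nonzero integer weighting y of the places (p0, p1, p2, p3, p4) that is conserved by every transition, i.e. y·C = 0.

Incidence matrix C (rows=places, cols=transitions):
       t0   t1   t2   t3   t4
   p0   0    0   -3    3   -3
   p1   4    0    3    0    0
   p2   1    0    0    0    0
   p3  -2    2    0   -3    3
   p4   0   -2    2    0    0

Candidate y = [3, 1, 2, 3, 3]; check y·C column-wise:
  col t0: 3·0 + 1·4 + 2·1 + 3·-2 + 3·0 = 0
  col t1: 3·0 + 1·0 + 2·0 + 3·2 + 3·-2 = 0
  col t2: 3·-3 + 1·3 + 2·0 + 3·0 + 3·2 = 0
  col t3: 3·3 + 1·0 + 2·0 + 3·-3 + 3·0 = 0
  col t4: 3·-3 + 1·0 + 2·0 + 3·3 + 3·0 = 0

y = (p0:3, p1:1, p2:2, p3:3, p4:3)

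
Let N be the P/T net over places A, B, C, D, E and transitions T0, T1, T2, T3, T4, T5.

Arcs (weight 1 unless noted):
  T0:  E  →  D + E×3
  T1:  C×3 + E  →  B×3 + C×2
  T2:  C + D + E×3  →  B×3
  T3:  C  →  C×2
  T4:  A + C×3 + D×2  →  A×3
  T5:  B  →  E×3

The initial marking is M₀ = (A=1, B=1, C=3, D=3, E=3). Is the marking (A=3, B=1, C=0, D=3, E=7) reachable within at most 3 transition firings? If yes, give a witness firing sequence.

YES — reachable via ⟨T0, T0, T4⟩ (3 firings)

step 1: fire T0:  (A=1, B=1, C=3, D=3, E=3) → (A=1, B=1, C=3, D=4, E=5)
step 2: fire T0:  (A=1, B=1, C=3, D=4, E=5) → (A=1, B=1, C=3, D=5, E=7)
step 3: fire T4:  (A=1, B=1, C=3, D=5, E=7) → (A=3, B=1, C=0, D=3, E=7)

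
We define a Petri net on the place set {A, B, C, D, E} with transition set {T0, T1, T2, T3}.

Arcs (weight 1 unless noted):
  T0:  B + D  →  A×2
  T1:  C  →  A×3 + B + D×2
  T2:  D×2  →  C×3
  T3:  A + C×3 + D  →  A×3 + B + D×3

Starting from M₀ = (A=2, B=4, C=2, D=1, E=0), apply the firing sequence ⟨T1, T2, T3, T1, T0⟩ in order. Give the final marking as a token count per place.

(A=12, B=6, C=0, D=4, E=0)

step 1: fire T1:  (A=2, B=4, C=2, D=1, E=0) → (A=5, B=5, C=1, D=3, E=0)
step 2: fire T2:  (A=5, B=5, C=1, D=3, E=0) → (A=5, B=5, C=4, D=1, E=0)
step 3: fire T3:  (A=5, B=5, C=4, D=1, E=0) → (A=7, B=6, C=1, D=3, E=0)
step 4: fire T1:  (A=7, B=6, C=1, D=3, E=0) → (A=10, B=7, C=0, D=5, E=0)
step 5: fire T0:  (A=10, B=7, C=0, D=5, E=0) → (A=12, B=6, C=0, D=4, E=0)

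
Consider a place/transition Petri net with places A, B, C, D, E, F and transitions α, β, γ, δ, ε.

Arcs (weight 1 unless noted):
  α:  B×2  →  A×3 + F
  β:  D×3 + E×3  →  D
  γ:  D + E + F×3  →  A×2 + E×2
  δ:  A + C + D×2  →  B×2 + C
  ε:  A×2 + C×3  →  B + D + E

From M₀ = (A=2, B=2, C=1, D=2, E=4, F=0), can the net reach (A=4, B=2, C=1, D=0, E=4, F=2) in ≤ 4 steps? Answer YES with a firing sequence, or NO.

depth 0: 1 marking
depth 1: 3 markings reached so far
depth 2: 4 markings reached so far
depth 3: 5 markings reached so far
depth 4: 5 markings reached so far
(frontier empty at depth 4; search complete)
target is not among the 5 markings reachable within 4 steps

NO — not reachable within 4 firings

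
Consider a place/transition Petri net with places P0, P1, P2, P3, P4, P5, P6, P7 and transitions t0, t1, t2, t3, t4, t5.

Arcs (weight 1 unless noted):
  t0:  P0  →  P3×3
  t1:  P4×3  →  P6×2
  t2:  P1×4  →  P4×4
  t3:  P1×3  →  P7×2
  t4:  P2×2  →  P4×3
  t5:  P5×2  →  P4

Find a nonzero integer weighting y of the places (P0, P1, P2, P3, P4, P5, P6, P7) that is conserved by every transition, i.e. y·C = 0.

Incidence matrix C (rows=places, cols=transitions):
       t0   t1   t2   t3   t4   t5
   P0  -1    0    0    0    0    0
   P1   0    0   -4   -3    0    0
   P2   0    0    0    0   -2    0
   P3   3    0    0    0    0    0
   P4   0   -3    4    0    3    1
   P5   0    0    0    0    0   -2
   P6   0    2    0    0    0    0
   P7   0    0    0    2    0    0

Candidate y = [3, 0, 0, 1, 0, 0, 0, 0]; check y·C column-wise:
  col t0: 3·-1 + 1·3 = 0
  col t1: 3·0 + 1·0 + 0·-3 + 0·2 = 0
  col t2: 3·0 + 0·-4 + 1·0 + 0·4 = 0
  col t3: 3·0 + 0·-3 + 1·0 + 0·2 = 0
  col t4: 3·0 + 0·-2 + 1·0 + 0·3 = 0
  col t5: 3·0 + 1·0 + 0·1 + 0·-2 = 0

y = (P0:3, P1:0, P2:0, P3:1, P4:0, P5:0, P6:0, P7:0)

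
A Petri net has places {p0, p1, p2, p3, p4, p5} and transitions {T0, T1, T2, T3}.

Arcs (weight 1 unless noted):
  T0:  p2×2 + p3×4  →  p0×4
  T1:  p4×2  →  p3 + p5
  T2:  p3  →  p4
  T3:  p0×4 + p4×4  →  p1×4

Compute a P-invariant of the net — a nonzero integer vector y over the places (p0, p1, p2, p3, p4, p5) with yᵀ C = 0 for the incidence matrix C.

y = (p0:1, p1:1, p2:2, p3:0, p4:0, p5:0)

Incidence matrix C (rows=places, cols=transitions):
       T0   T1   T2   T3
   p0   4    0    0   -4
   p1   0    0    0    4
   p2  -2    0    0    0
   p3  -4    1   -1    0
   p4   0   -2    1   -4
   p5   0    1    0    0

Candidate y = [1, 1, 2, 0, 0, 0]; check y·C column-wise:
  col T0: 1·4 + 1·0 + 2·-2 + 0·-4 = 0
  col T1: 1·0 + 1·0 + 2·0 + 0·1 + 0·-2 + 0·1 = 0
  col T2: 1·0 + 1·0 + 2·0 + 0·-1 + 0·1 = 0
  col T3: 1·-4 + 1·4 + 2·0 + 0·-4 = 0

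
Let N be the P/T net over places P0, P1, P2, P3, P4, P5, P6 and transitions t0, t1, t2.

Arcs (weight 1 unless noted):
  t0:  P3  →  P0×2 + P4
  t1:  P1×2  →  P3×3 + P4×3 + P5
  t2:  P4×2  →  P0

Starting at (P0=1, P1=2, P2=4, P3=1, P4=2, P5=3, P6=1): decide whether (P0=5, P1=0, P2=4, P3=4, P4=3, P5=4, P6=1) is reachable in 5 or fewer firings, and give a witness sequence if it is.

depth 0: 1 marking
depth 1: 4 markings reached so far
depth 2: 7 markings reached so far
depth 3: 10 markings reached so far
depth 4: 13 markings reached so far
depth 5: 17 markings reached so far
target is not among the 17 markings reachable within 5 steps

NO — not reachable within 5 firings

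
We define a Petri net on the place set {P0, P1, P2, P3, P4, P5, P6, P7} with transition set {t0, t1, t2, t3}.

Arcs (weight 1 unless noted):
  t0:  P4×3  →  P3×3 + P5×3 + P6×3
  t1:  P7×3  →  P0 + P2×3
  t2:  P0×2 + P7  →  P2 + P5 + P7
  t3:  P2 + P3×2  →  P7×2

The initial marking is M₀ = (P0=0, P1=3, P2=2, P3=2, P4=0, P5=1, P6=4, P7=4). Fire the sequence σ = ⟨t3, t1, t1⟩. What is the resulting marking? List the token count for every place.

step 1: fire t3:  (P0=0, P1=3, P2=2, P3=2, P4=0, P5=1, P6=4, P7=4) → (P0=0, P1=3, P2=1, P3=0, P4=0, P5=1, P6=4, P7=6)
step 2: fire t1:  (P0=0, P1=3, P2=1, P3=0, P4=0, P5=1, P6=4, P7=6) → (P0=1, P1=3, P2=4, P3=0, P4=0, P5=1, P6=4, P7=3)
step 3: fire t1:  (P0=1, P1=3, P2=4, P3=0, P4=0, P5=1, P6=4, P7=3) → (P0=2, P1=3, P2=7, P3=0, P4=0, P5=1, P6=4, P7=0)

(P0=2, P1=3, P2=7, P3=0, P4=0, P5=1, P6=4, P7=0)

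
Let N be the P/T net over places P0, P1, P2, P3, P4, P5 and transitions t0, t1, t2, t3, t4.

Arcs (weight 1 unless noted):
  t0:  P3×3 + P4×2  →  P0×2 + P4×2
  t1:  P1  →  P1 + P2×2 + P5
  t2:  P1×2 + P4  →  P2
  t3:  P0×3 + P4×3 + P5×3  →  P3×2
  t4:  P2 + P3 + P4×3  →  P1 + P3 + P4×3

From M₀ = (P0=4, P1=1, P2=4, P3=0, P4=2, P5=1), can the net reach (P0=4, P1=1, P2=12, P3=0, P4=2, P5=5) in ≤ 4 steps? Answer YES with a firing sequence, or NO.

YES — reachable via ⟨t1, t1, t1, t1⟩ (4 firings)

step 1: fire t1:  (P0=4, P1=1, P2=4, P3=0, P4=2, P5=1) → (P0=4, P1=1, P2=6, P3=0, P4=2, P5=2)
step 2: fire t1:  (P0=4, P1=1, P2=6, P3=0, P4=2, P5=2) → (P0=4, P1=1, P2=8, P3=0, P4=2, P5=3)
step 3: fire t1:  (P0=4, P1=1, P2=8, P3=0, P4=2, P5=3) → (P0=4, P1=1, P2=10, P3=0, P4=2, P5=4)
step 4: fire t1:  (P0=4, P1=1, P2=10, P3=0, P4=2, P5=4) → (P0=4, P1=1, P2=12, P3=0, P4=2, P5=5)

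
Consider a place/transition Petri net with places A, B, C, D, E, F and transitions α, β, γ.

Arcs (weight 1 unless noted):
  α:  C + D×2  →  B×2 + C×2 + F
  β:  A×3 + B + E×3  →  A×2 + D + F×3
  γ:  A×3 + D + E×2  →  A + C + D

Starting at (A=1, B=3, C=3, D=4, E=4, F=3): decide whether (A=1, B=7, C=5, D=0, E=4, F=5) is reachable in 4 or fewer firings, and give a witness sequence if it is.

step 1: fire α:  (A=1, B=3, C=3, D=4, E=4, F=3) → (A=1, B=5, C=4, D=2, E=4, F=4)
step 2: fire α:  (A=1, B=5, C=4, D=2, E=4, F=4) → (A=1, B=7, C=5, D=0, E=4, F=5)

YES — reachable via ⟨α, α⟩ (2 firings)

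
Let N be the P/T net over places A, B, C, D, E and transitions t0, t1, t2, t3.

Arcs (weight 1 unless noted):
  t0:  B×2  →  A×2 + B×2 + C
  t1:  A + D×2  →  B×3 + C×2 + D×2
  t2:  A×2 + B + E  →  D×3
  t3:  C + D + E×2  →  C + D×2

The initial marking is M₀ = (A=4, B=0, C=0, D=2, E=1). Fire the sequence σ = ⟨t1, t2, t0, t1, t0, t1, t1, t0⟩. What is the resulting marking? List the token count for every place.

(A=4, B=11, C=11, D=5, E=0)

step 1: fire t1:  (A=4, B=0, C=0, D=2, E=1) → (A=3, B=3, C=2, D=2, E=1)
step 2: fire t2:  (A=3, B=3, C=2, D=2, E=1) → (A=1, B=2, C=2, D=5, E=0)
step 3: fire t0:  (A=1, B=2, C=2, D=5, E=0) → (A=3, B=2, C=3, D=5, E=0)
step 4: fire t1:  (A=3, B=2, C=3, D=5, E=0) → (A=2, B=5, C=5, D=5, E=0)
step 5: fire t0:  (A=2, B=5, C=5, D=5, E=0) → (A=4, B=5, C=6, D=5, E=0)
step 6: fire t1:  (A=4, B=5, C=6, D=5, E=0) → (A=3, B=8, C=8, D=5, E=0)
step 7: fire t1:  (A=3, B=8, C=8, D=5, E=0) → (A=2, B=11, C=10, D=5, E=0)
step 8: fire t0:  (A=2, B=11, C=10, D=5, E=0) → (A=4, B=11, C=11, D=5, E=0)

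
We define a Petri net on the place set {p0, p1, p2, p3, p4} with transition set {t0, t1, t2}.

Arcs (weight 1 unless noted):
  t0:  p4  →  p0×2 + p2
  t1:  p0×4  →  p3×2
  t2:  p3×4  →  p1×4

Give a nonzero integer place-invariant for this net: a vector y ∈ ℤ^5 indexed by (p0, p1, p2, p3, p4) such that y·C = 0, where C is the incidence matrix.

Incidence matrix C (rows=places, cols=transitions):
       t0   t1   t2
   p0   2   -4    0
   p1   0    0    4
   p2   1    0    0
   p3   0    2   -4
   p4  -1    0    0

Candidate y = [1, 2, -2, 2, 0]; check y·C column-wise:
  col t0: 1·2 + 2·0 + -2·1 + 2·0 + 0·-1 = 0
  col t1: 1·-4 + 2·0 + -2·0 + 2·2 = 0
  col t2: 1·0 + 2·4 + -2·0 + 2·-4 = 0

y = (p0:1, p1:2, p2:-2, p3:2, p4:0)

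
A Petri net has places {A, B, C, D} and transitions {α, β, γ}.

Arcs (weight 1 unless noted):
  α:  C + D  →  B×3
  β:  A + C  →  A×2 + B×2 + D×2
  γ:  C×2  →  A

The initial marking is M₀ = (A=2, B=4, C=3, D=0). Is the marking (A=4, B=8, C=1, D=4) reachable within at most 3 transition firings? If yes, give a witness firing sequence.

step 1: fire β:  (A=2, B=4, C=3, D=0) → (A=3, B=6, C=2, D=2)
step 2: fire β:  (A=3, B=6, C=2, D=2) → (A=4, B=8, C=1, D=4)

YES — reachable via ⟨β, β⟩ (2 firings)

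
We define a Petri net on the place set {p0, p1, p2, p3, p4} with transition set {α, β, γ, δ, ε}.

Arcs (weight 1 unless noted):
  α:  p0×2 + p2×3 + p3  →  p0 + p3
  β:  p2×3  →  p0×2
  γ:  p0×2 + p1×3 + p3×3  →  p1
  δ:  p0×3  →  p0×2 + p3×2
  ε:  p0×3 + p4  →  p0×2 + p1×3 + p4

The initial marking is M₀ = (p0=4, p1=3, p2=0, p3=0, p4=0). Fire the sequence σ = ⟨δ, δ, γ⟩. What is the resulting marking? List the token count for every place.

(p0=0, p1=1, p2=0, p3=1, p4=0)

step 1: fire δ:  (p0=4, p1=3, p2=0, p3=0, p4=0) → (p0=3, p1=3, p2=0, p3=2, p4=0)
step 2: fire δ:  (p0=3, p1=3, p2=0, p3=2, p4=0) → (p0=2, p1=3, p2=0, p3=4, p4=0)
step 3: fire γ:  (p0=2, p1=3, p2=0, p3=4, p4=0) → (p0=0, p1=1, p2=0, p3=1, p4=0)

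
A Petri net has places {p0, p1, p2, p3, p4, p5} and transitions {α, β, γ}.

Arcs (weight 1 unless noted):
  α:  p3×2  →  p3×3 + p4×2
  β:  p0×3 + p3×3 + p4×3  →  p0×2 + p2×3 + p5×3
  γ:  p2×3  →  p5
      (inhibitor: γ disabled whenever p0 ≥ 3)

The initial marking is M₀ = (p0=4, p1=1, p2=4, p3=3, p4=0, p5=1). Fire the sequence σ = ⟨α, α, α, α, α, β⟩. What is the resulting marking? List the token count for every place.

step 1: fire α:  (p0=4, p1=1, p2=4, p3=3, p4=0, p5=1) → (p0=4, p1=1, p2=4, p3=4, p4=2, p5=1)
step 2: fire α:  (p0=4, p1=1, p2=4, p3=4, p4=2, p5=1) → (p0=4, p1=1, p2=4, p3=5, p4=4, p5=1)
step 3: fire α:  (p0=4, p1=1, p2=4, p3=5, p4=4, p5=1) → (p0=4, p1=1, p2=4, p3=6, p4=6, p5=1)
step 4: fire α:  (p0=4, p1=1, p2=4, p3=6, p4=6, p5=1) → (p0=4, p1=1, p2=4, p3=7, p4=8, p5=1)
step 5: fire α:  (p0=4, p1=1, p2=4, p3=7, p4=8, p5=1) → (p0=4, p1=1, p2=4, p3=8, p4=10, p5=1)
step 6: fire β:  (p0=4, p1=1, p2=4, p3=8, p4=10, p5=1) → (p0=3, p1=1, p2=7, p3=5, p4=7, p5=4)

(p0=3, p1=1, p2=7, p3=5, p4=7, p5=4)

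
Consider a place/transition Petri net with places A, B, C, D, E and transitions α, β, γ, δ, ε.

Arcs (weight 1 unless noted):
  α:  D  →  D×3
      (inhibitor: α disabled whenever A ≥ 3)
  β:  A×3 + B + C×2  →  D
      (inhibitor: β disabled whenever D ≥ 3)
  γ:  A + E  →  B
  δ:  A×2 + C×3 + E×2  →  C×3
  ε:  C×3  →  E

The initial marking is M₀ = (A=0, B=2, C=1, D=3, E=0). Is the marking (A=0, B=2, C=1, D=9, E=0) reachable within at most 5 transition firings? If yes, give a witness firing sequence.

step 1: fire α:  (A=0, B=2, C=1, D=3, E=0) → (A=0, B=2, C=1, D=5, E=0)
step 2: fire α:  (A=0, B=2, C=1, D=5, E=0) → (A=0, B=2, C=1, D=7, E=0)
step 3: fire α:  (A=0, B=2, C=1, D=7, E=0) → (A=0, B=2, C=1, D=9, E=0)

YES — reachable via ⟨α, α, α⟩ (3 firings)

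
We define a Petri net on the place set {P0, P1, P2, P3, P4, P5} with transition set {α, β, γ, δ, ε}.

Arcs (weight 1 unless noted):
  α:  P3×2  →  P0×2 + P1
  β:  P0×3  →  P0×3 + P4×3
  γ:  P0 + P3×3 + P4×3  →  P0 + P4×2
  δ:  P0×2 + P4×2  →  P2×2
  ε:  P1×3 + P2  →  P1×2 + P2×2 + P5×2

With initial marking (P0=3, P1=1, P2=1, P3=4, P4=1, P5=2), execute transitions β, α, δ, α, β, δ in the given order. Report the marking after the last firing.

(P0=3, P1=3, P2=5, P3=0, P4=3, P5=2)

step 1: fire β:  (P0=3, P1=1, P2=1, P3=4, P4=1, P5=2) → (P0=3, P1=1, P2=1, P3=4, P4=4, P5=2)
step 2: fire α:  (P0=3, P1=1, P2=1, P3=4, P4=4, P5=2) → (P0=5, P1=2, P2=1, P3=2, P4=4, P5=2)
step 3: fire δ:  (P0=5, P1=2, P2=1, P3=2, P4=4, P5=2) → (P0=3, P1=2, P2=3, P3=2, P4=2, P5=2)
step 4: fire α:  (P0=3, P1=2, P2=3, P3=2, P4=2, P5=2) → (P0=5, P1=3, P2=3, P3=0, P4=2, P5=2)
step 5: fire β:  (P0=5, P1=3, P2=3, P3=0, P4=2, P5=2) → (P0=5, P1=3, P2=3, P3=0, P4=5, P5=2)
step 6: fire δ:  (P0=5, P1=3, P2=3, P3=0, P4=5, P5=2) → (P0=3, P1=3, P2=5, P3=0, P4=3, P5=2)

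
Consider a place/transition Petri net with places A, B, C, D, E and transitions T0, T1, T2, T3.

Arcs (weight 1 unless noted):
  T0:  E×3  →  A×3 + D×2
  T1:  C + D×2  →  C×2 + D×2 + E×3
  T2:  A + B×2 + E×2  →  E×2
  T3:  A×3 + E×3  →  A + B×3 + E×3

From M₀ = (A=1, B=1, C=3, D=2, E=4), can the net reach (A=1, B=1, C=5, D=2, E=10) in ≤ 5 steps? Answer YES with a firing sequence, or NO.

step 1: fire T1:  (A=1, B=1, C=3, D=2, E=4) → (A=1, B=1, C=4, D=2, E=7)
step 2: fire T1:  (A=1, B=1, C=4, D=2, E=7) → (A=1, B=1, C=5, D=2, E=10)

YES — reachable via ⟨T1, T1⟩ (2 firings)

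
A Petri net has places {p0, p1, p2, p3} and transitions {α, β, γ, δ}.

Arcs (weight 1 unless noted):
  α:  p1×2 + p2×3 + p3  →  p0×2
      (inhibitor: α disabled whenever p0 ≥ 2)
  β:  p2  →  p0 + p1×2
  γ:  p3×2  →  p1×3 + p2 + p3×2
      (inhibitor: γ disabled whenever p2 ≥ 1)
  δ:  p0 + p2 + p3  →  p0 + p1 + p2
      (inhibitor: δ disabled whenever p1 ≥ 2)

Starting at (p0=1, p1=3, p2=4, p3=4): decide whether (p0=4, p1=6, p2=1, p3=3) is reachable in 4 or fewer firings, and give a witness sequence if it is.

YES — reachable via ⟨α, β, γ⟩ (3 firings)

step 1: fire α:  (p0=1, p1=3, p2=4, p3=4) → (p0=3, p1=1, p2=1, p3=3)
step 2: fire β:  (p0=3, p1=1, p2=1, p3=3) → (p0=4, p1=3, p2=0, p3=3)
step 3: fire γ:  (p0=4, p1=3, p2=0, p3=3) → (p0=4, p1=6, p2=1, p3=3)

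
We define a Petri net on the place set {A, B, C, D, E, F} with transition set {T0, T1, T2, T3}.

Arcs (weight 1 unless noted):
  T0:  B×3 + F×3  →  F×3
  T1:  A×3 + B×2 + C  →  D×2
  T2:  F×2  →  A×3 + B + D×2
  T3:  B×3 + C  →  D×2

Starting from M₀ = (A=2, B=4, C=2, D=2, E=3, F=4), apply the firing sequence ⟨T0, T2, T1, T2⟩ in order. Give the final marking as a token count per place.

step 1: fire T0:  (A=2, B=4, C=2, D=2, E=3, F=4) → (A=2, B=1, C=2, D=2, E=3, F=4)
step 2: fire T2:  (A=2, B=1, C=2, D=2, E=3, F=4) → (A=5, B=2, C=2, D=4, E=3, F=2)
step 3: fire T1:  (A=5, B=2, C=2, D=4, E=3, F=2) → (A=2, B=0, C=1, D=6, E=3, F=2)
step 4: fire T2:  (A=2, B=0, C=1, D=6, E=3, F=2) → (A=5, B=1, C=1, D=8, E=3, F=0)

(A=5, B=1, C=1, D=8, E=3, F=0)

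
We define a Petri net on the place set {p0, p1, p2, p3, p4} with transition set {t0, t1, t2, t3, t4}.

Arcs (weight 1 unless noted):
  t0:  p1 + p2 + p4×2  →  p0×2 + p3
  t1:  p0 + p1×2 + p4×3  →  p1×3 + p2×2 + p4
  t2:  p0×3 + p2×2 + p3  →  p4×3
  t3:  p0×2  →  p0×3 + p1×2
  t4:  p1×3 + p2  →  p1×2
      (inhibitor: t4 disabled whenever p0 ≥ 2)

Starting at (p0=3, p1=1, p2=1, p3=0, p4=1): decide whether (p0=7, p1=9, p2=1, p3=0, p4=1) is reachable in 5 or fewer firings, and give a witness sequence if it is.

step 1: fire t3:  (p0=3, p1=1, p2=1, p3=0, p4=1) → (p0=4, p1=3, p2=1, p3=0, p4=1)
step 2: fire t3:  (p0=4, p1=3, p2=1, p3=0, p4=1) → (p0=5, p1=5, p2=1, p3=0, p4=1)
step 3: fire t3:  (p0=5, p1=5, p2=1, p3=0, p4=1) → (p0=6, p1=7, p2=1, p3=0, p4=1)
step 4: fire t3:  (p0=6, p1=7, p2=1, p3=0, p4=1) → (p0=7, p1=9, p2=1, p3=0, p4=1)

YES — reachable via ⟨t3, t3, t3, t3⟩ (4 firings)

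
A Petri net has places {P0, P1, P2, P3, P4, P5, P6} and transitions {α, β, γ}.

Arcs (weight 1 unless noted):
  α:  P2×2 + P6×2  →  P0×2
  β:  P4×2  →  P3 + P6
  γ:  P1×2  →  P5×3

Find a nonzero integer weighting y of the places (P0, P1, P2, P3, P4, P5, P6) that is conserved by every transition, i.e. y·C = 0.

y = (P0:1, P1:0, P2:1, P3:0, P4:0, P5:0, P6:0)

Incidence matrix C (rows=places, cols=transitions):
        α    β    γ
   P0   2    0    0
   P1   0    0   -2
   P2  -2    0    0
   P3   0    1    0
   P4   0   -2    0
   P5   0    0    3
   P6  -2    1    0

Candidate y = [1, 0, 1, 0, 0, 0, 0]; check y·C column-wise:
  col α: 1·2 + 1·-2 + 0·-2 = 0
  col β: 1·0 + 1·0 + 0·1 + 0·-2 + 0·1 = 0
  col γ: 1·0 + 0·-2 + 1·0 + 0·3 = 0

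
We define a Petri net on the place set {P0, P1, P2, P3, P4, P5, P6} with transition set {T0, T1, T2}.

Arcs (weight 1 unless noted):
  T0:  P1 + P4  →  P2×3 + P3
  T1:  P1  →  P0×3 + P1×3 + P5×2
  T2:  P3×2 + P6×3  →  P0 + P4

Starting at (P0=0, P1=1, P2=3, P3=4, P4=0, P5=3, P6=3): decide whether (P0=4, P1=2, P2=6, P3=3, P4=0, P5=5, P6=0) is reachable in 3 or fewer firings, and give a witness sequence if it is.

YES — reachable via ⟨T1, T2, T0⟩ (3 firings)

step 1: fire T1:  (P0=0, P1=1, P2=3, P3=4, P4=0, P5=3, P6=3) → (P0=3, P1=3, P2=3, P3=4, P4=0, P5=5, P6=3)
step 2: fire T2:  (P0=3, P1=3, P2=3, P3=4, P4=0, P5=5, P6=3) → (P0=4, P1=3, P2=3, P3=2, P4=1, P5=5, P6=0)
step 3: fire T0:  (P0=4, P1=3, P2=3, P3=2, P4=1, P5=5, P6=0) → (P0=4, P1=2, P2=6, P3=3, P4=0, P5=5, P6=0)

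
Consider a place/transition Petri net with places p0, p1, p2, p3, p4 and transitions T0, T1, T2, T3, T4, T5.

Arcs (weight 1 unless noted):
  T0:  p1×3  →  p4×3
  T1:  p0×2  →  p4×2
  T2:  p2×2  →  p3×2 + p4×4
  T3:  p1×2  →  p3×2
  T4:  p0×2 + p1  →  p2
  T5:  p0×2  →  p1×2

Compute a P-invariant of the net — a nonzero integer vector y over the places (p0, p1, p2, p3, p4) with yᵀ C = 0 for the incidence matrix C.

y = (p0:1, p1:1, p2:3, p3:1, p4:1)

Incidence matrix C (rows=places, cols=transitions):
       T0   T1   T2   T3   T4   T5
   p0   0   -2    0    0   -2   -2
   p1  -3    0    0   -2   -1    2
   p2   0    0   -2    0    1    0
   p3   0    0    2    2    0    0
   p4   3    2    4    0    0    0

Candidate y = [1, 1, 3, 1, 1]; check y·C column-wise:
  col T0: 1·0 + 1·-3 + 3·0 + 1·0 + 1·3 = 0
  col T1: 1·-2 + 1·0 + 3·0 + 1·0 + 1·2 = 0
  col T2: 1·0 + 1·0 + 3·-2 + 1·2 + 1·4 = 0
  col T3: 1·0 + 1·-2 + 3·0 + 1·2 + 1·0 = 0
  col T4: 1·-2 + 1·-1 + 3·1 + 1·0 + 1·0 = 0
  col T5: 1·-2 + 1·2 + 3·0 + 1·0 + 1·0 = 0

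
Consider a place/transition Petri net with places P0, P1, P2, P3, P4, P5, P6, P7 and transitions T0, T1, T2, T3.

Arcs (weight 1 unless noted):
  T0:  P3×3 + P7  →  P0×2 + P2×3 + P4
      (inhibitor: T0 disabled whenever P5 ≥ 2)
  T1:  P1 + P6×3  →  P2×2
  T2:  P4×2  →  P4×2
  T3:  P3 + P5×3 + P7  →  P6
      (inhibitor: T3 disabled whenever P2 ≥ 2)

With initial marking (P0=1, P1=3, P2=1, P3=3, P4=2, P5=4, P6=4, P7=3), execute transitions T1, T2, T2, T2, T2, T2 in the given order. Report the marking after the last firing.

step 1: fire T1:  (P0=1, P1=3, P2=1, P3=3, P4=2, P5=4, P6=4, P7=3) → (P0=1, P1=2, P2=3, P3=3, P4=2, P5=4, P6=1, P7=3)
step 2: fire T2:  (P0=1, P1=2, P2=3, P3=3, P4=2, P5=4, P6=1, P7=3) → (P0=1, P1=2, P2=3, P3=3, P4=2, P5=4, P6=1, P7=3)
step 3: fire T2:  (P0=1, P1=2, P2=3, P3=3, P4=2, P5=4, P6=1, P7=3) → (P0=1, P1=2, P2=3, P3=3, P4=2, P5=4, P6=1, P7=3)
step 4: fire T2:  (P0=1, P1=2, P2=3, P3=3, P4=2, P5=4, P6=1, P7=3) → (P0=1, P1=2, P2=3, P3=3, P4=2, P5=4, P6=1, P7=3)
step 5: fire T2:  (P0=1, P1=2, P2=3, P3=3, P4=2, P5=4, P6=1, P7=3) → (P0=1, P1=2, P2=3, P3=3, P4=2, P5=4, P6=1, P7=3)
step 6: fire T2:  (P0=1, P1=2, P2=3, P3=3, P4=2, P5=4, P6=1, P7=3) → (P0=1, P1=2, P2=3, P3=3, P4=2, P5=4, P6=1, P7=3)

(P0=1, P1=2, P2=3, P3=3, P4=2, P5=4, P6=1, P7=3)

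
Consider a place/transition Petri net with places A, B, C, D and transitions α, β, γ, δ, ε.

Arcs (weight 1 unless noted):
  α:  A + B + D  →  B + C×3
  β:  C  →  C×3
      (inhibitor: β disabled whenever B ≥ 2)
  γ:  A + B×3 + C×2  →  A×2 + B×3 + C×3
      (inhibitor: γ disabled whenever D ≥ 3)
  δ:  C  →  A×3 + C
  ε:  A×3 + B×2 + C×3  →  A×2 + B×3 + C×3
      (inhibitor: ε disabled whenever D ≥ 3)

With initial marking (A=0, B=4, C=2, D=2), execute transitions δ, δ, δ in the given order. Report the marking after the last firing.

(A=9, B=4, C=2, D=2)

step 1: fire δ:  (A=0, B=4, C=2, D=2) → (A=3, B=4, C=2, D=2)
step 2: fire δ:  (A=3, B=4, C=2, D=2) → (A=6, B=4, C=2, D=2)
step 3: fire δ:  (A=6, B=4, C=2, D=2) → (A=9, B=4, C=2, D=2)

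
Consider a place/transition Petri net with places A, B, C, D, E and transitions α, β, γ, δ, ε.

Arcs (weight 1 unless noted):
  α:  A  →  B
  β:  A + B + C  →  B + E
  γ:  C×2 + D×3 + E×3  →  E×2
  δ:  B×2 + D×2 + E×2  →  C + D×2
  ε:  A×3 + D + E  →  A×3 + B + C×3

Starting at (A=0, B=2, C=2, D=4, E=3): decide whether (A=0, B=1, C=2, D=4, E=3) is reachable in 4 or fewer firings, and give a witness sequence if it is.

NO — not reachable within 4 firings

depth 0: 1 marking
depth 1: 3 markings reached so far
depth 2: 3 markings reached so far
(frontier empty at depth 2; search complete)
target is not among the 3 markings reachable within 4 steps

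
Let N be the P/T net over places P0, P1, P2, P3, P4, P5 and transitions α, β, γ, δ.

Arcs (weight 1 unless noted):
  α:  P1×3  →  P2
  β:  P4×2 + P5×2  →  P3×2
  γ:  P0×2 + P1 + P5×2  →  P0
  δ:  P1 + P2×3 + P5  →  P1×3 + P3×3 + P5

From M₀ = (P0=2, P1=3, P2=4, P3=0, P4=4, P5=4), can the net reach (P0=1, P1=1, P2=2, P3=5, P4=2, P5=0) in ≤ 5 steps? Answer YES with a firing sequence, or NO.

YES — reachable via ⟨β, δ, α, γ⟩ (4 firings)

step 1: fire β:  (P0=2, P1=3, P2=4, P3=0, P4=4, P5=4) → (P0=2, P1=3, P2=4, P3=2, P4=2, P5=2)
step 2: fire δ:  (P0=2, P1=3, P2=4, P3=2, P4=2, P5=2) → (P0=2, P1=5, P2=1, P3=5, P4=2, P5=2)
step 3: fire α:  (P0=2, P1=5, P2=1, P3=5, P4=2, P5=2) → (P0=2, P1=2, P2=2, P3=5, P4=2, P5=2)
step 4: fire γ:  (P0=2, P1=2, P2=2, P3=5, P4=2, P5=2) → (P0=1, P1=1, P2=2, P3=5, P4=2, P5=0)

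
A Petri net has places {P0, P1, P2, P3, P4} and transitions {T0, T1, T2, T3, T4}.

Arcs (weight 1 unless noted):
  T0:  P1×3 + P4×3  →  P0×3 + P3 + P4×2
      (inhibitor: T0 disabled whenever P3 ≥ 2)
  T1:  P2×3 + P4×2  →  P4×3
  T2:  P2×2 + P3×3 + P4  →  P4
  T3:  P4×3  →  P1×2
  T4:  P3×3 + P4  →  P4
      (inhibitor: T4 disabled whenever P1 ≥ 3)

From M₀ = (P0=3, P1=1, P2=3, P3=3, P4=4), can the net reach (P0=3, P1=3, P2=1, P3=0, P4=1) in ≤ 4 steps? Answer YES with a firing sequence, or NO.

step 1: fire T2:  (P0=3, P1=1, P2=3, P3=3, P4=4) → (P0=3, P1=1, P2=1, P3=0, P4=4)
step 2: fire T3:  (P0=3, P1=1, P2=1, P3=0, P4=4) → (P0=3, P1=3, P2=1, P3=0, P4=1)

YES — reachable via ⟨T2, T3⟩ (2 firings)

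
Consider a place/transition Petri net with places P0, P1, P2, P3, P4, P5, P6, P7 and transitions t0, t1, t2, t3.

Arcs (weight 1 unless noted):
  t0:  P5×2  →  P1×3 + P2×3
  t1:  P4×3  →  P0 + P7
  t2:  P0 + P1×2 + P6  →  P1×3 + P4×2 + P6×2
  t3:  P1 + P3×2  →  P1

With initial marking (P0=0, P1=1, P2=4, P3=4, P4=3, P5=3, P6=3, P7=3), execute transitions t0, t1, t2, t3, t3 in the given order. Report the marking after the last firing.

step 1: fire t0:  (P0=0, P1=1, P2=4, P3=4, P4=3, P5=3, P6=3, P7=3) → (P0=0, P1=4, P2=7, P3=4, P4=3, P5=1, P6=3, P7=3)
step 2: fire t1:  (P0=0, P1=4, P2=7, P3=4, P4=3, P5=1, P6=3, P7=3) → (P0=1, P1=4, P2=7, P3=4, P4=0, P5=1, P6=3, P7=4)
step 3: fire t2:  (P0=1, P1=4, P2=7, P3=4, P4=0, P5=1, P6=3, P7=4) → (P0=0, P1=5, P2=7, P3=4, P4=2, P5=1, P6=4, P7=4)
step 4: fire t3:  (P0=0, P1=5, P2=7, P3=4, P4=2, P5=1, P6=4, P7=4) → (P0=0, P1=5, P2=7, P3=2, P4=2, P5=1, P6=4, P7=4)
step 5: fire t3:  (P0=0, P1=5, P2=7, P3=2, P4=2, P5=1, P6=4, P7=4) → (P0=0, P1=5, P2=7, P3=0, P4=2, P5=1, P6=4, P7=4)

(P0=0, P1=5, P2=7, P3=0, P4=2, P5=1, P6=4, P7=4)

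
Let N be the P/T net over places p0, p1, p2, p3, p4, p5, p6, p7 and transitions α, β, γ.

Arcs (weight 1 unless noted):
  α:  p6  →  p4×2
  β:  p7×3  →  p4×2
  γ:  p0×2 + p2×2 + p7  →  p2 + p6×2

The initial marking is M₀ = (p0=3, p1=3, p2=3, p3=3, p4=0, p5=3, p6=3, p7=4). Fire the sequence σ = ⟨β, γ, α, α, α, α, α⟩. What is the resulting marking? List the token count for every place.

step 1: fire β:  (p0=3, p1=3, p2=3, p3=3, p4=0, p5=3, p6=3, p7=4) → (p0=3, p1=3, p2=3, p3=3, p4=2, p5=3, p6=3, p7=1)
step 2: fire γ:  (p0=3, p1=3, p2=3, p3=3, p4=2, p5=3, p6=3, p7=1) → (p0=1, p1=3, p2=2, p3=3, p4=2, p5=3, p6=5, p7=0)
step 3: fire α:  (p0=1, p1=3, p2=2, p3=3, p4=2, p5=3, p6=5, p7=0) → (p0=1, p1=3, p2=2, p3=3, p4=4, p5=3, p6=4, p7=0)
step 4: fire α:  (p0=1, p1=3, p2=2, p3=3, p4=4, p5=3, p6=4, p7=0) → (p0=1, p1=3, p2=2, p3=3, p4=6, p5=3, p6=3, p7=0)
step 5: fire α:  (p0=1, p1=3, p2=2, p3=3, p4=6, p5=3, p6=3, p7=0) → (p0=1, p1=3, p2=2, p3=3, p4=8, p5=3, p6=2, p7=0)
step 6: fire α:  (p0=1, p1=3, p2=2, p3=3, p4=8, p5=3, p6=2, p7=0) → (p0=1, p1=3, p2=2, p3=3, p4=10, p5=3, p6=1, p7=0)
step 7: fire α:  (p0=1, p1=3, p2=2, p3=3, p4=10, p5=3, p6=1, p7=0) → (p0=1, p1=3, p2=2, p3=3, p4=12, p5=3, p6=0, p7=0)

(p0=1, p1=3, p2=2, p3=3, p4=12, p5=3, p6=0, p7=0)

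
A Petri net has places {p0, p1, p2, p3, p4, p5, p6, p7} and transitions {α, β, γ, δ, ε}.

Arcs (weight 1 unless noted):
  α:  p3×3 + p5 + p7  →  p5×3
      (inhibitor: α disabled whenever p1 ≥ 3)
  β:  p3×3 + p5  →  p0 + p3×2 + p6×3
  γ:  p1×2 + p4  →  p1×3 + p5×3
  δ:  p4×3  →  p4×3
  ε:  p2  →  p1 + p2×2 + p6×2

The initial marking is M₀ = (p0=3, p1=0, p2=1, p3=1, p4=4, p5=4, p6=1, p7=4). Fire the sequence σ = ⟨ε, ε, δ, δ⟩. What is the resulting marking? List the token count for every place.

step 1: fire ε:  (p0=3, p1=0, p2=1, p3=1, p4=4, p5=4, p6=1, p7=4) → (p0=3, p1=1, p2=2, p3=1, p4=4, p5=4, p6=3, p7=4)
step 2: fire ε:  (p0=3, p1=1, p2=2, p3=1, p4=4, p5=4, p6=3, p7=4) → (p0=3, p1=2, p2=3, p3=1, p4=4, p5=4, p6=5, p7=4)
step 3: fire δ:  (p0=3, p1=2, p2=3, p3=1, p4=4, p5=4, p6=5, p7=4) → (p0=3, p1=2, p2=3, p3=1, p4=4, p5=4, p6=5, p7=4)
step 4: fire δ:  (p0=3, p1=2, p2=3, p3=1, p4=4, p5=4, p6=5, p7=4) → (p0=3, p1=2, p2=3, p3=1, p4=4, p5=4, p6=5, p7=4)

(p0=3, p1=2, p2=3, p3=1, p4=4, p5=4, p6=5, p7=4)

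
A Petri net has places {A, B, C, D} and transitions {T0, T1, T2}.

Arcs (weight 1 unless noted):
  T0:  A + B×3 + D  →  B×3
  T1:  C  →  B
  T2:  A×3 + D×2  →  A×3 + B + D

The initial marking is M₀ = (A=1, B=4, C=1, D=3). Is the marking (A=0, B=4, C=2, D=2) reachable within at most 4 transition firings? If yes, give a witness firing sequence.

depth 0: 1 marking
depth 1: 3 markings reached so far
depth 2: 4 markings reached so far
depth 3: 4 markings reached so far
(frontier empty at depth 3; search complete)
target is not among the 4 markings reachable within 4 steps

NO — not reachable within 4 firings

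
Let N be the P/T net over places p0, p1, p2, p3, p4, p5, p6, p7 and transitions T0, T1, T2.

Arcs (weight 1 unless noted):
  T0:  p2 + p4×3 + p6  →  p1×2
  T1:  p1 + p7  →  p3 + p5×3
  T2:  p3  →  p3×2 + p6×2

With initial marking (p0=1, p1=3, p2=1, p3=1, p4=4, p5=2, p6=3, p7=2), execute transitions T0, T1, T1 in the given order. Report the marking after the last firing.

(p0=1, p1=3, p2=0, p3=3, p4=1, p5=8, p6=2, p7=0)

step 1: fire T0:  (p0=1, p1=3, p2=1, p3=1, p4=4, p5=2, p6=3, p7=2) → (p0=1, p1=5, p2=0, p3=1, p4=1, p5=2, p6=2, p7=2)
step 2: fire T1:  (p0=1, p1=5, p2=0, p3=1, p4=1, p5=2, p6=2, p7=2) → (p0=1, p1=4, p2=0, p3=2, p4=1, p5=5, p6=2, p7=1)
step 3: fire T1:  (p0=1, p1=4, p2=0, p3=2, p4=1, p5=5, p6=2, p7=1) → (p0=1, p1=3, p2=0, p3=3, p4=1, p5=8, p6=2, p7=0)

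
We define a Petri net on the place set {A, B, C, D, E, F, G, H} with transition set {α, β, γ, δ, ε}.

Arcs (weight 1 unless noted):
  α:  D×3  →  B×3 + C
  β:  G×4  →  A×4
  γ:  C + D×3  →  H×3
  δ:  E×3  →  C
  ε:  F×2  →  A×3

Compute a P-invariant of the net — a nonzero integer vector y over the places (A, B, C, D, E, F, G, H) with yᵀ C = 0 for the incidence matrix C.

Incidence matrix C (rows=places, cols=transitions):
        α    β    γ    δ    ε
    A   0    4    0    0    3
    B   3    0    0    0    0
    C   1    0   -1    1    0
    D  -3    0   -3    0    0
    E   0    0    0   -3    0
    F   0    0    0    0   -2
    G   0   -4    0    0    0
    H   0    0    3    0    0

Candidate y = [0, 2, -3, 1, -1, 0, 0, 0]; check y·C column-wise:
  col α: 2·3 + -3·1 + 1·-3 + -1·0 = 0
  col β: 0·4 + 2·0 + -3·0 + 1·0 + -1·0 + 0·-4 = 0
  col γ: 2·0 + -3·-1 + 1·-3 + -1·0 + 0·3 = 0
  col δ: 2·0 + -3·1 + 1·0 + -1·-3 = 0
  col ε: 0·3 + 2·0 + -3·0 + 1·0 + -1·0 + 0·-2 = 0

y = (A:0, B:2, C:-3, D:1, E:-1, F:0, G:0, H:0)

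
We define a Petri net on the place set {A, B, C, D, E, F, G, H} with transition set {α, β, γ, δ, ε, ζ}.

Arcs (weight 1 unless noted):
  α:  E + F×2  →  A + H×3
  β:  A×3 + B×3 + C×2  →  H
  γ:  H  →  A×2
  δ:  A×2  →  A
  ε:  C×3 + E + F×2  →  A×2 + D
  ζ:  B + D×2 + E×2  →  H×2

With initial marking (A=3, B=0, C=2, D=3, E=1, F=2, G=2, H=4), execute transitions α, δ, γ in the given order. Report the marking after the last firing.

(A=5, B=0, C=2, D=3, E=0, F=0, G=2, H=6)

step 1: fire α:  (A=3, B=0, C=2, D=3, E=1, F=2, G=2, H=4) → (A=4, B=0, C=2, D=3, E=0, F=0, G=2, H=7)
step 2: fire δ:  (A=4, B=0, C=2, D=3, E=0, F=0, G=2, H=7) → (A=3, B=0, C=2, D=3, E=0, F=0, G=2, H=7)
step 3: fire γ:  (A=3, B=0, C=2, D=3, E=0, F=0, G=2, H=7) → (A=5, B=0, C=2, D=3, E=0, F=0, G=2, H=6)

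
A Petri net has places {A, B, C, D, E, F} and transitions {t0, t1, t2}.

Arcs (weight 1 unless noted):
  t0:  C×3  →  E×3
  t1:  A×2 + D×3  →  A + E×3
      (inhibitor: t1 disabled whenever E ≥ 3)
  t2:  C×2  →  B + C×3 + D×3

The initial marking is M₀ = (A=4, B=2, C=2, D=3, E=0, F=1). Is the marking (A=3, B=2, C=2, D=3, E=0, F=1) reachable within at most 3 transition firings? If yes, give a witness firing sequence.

depth 0: 1 marking
depth 1: 3 markings reached so far
depth 2: 6 markings reached so far
depth 3: 10 markings reached so far
target is not among the 10 markings reachable within 3 steps

NO — not reachable within 3 firings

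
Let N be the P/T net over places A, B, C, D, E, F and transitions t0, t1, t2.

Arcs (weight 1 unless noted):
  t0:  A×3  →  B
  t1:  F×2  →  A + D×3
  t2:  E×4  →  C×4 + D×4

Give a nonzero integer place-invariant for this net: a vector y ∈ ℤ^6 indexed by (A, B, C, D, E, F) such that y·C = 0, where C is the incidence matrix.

y = (A:3, B:9, C:1, D:-1, E:0, F:0)

Incidence matrix C (rows=places, cols=transitions):
       t0   t1   t2
    A  -3    1    0
    B   1    0    0
    C   0    0    4
    D   0    3    4
    E   0    0   -4
    F   0   -2    0

Candidate y = [3, 9, 1, -1, 0, 0]; check y·C column-wise:
  col t0: 3·-3 + 9·1 + 1·0 + -1·0 = 0
  col t1: 3·1 + 9·0 + 1·0 + -1·3 + 0·-2 = 0
  col t2: 3·0 + 9·0 + 1·4 + -1·4 + 0·-4 = 0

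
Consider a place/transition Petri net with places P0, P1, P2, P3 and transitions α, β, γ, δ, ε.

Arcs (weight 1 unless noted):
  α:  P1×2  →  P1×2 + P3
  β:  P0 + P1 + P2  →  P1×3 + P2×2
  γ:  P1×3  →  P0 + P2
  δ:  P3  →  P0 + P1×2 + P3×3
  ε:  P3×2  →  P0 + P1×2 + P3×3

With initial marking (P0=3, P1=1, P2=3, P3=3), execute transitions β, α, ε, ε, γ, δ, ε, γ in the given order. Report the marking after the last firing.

step 1: fire β:  (P0=3, P1=1, P2=3, P3=3) → (P0=2, P1=3, P2=4, P3=3)
step 2: fire α:  (P0=2, P1=3, P2=4, P3=3) → (P0=2, P1=3, P2=4, P3=4)
step 3: fire ε:  (P0=2, P1=3, P2=4, P3=4) → (P0=3, P1=5, P2=4, P3=5)
step 4: fire ε:  (P0=3, P1=5, P2=4, P3=5) → (P0=4, P1=7, P2=4, P3=6)
step 5: fire γ:  (P0=4, P1=7, P2=4, P3=6) → (P0=5, P1=4, P2=5, P3=6)
step 6: fire δ:  (P0=5, P1=4, P2=5, P3=6) → (P0=6, P1=6, P2=5, P3=8)
step 7: fire ε:  (P0=6, P1=6, P2=5, P3=8) → (P0=7, P1=8, P2=5, P3=9)
step 8: fire γ:  (P0=7, P1=8, P2=5, P3=9) → (P0=8, P1=5, P2=6, P3=9)

(P0=8, P1=5, P2=6, P3=9)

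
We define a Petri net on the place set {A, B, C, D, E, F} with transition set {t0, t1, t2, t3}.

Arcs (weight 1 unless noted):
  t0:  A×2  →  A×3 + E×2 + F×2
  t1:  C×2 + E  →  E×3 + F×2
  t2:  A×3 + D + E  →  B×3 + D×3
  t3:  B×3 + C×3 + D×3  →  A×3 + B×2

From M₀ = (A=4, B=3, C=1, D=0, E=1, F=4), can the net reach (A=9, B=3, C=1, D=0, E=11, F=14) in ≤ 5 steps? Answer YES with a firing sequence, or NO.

YES — reachable via ⟨t0, t0, t0, t0, t0⟩ (5 firings)

step 1: fire t0:  (A=4, B=3, C=1, D=0, E=1, F=4) → (A=5, B=3, C=1, D=0, E=3, F=6)
step 2: fire t0:  (A=5, B=3, C=1, D=0, E=3, F=6) → (A=6, B=3, C=1, D=0, E=5, F=8)
step 3: fire t0:  (A=6, B=3, C=1, D=0, E=5, F=8) → (A=7, B=3, C=1, D=0, E=7, F=10)
step 4: fire t0:  (A=7, B=3, C=1, D=0, E=7, F=10) → (A=8, B=3, C=1, D=0, E=9, F=12)
step 5: fire t0:  (A=8, B=3, C=1, D=0, E=9, F=12) → (A=9, B=3, C=1, D=0, E=11, F=14)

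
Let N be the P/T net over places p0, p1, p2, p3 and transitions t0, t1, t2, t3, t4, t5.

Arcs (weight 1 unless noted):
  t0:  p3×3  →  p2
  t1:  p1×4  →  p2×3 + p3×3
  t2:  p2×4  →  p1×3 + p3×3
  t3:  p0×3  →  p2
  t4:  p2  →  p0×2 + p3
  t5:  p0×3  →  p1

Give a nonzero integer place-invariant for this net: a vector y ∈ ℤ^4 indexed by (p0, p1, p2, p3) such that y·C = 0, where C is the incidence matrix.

y = (p0:1, p1:3, p2:3, p3:1)

Incidence matrix C (rows=places, cols=transitions):
       t0   t1   t2   t3   t4   t5
   p0   0    0    0   -3    2   -3
   p1   0   -4    3    0    0    1
   p2   1    3   -4    1   -1    0
   p3  -3    3    3    0    1    0

Candidate y = [1, 3, 3, 1]; check y·C column-wise:
  col t0: 1·0 + 3·0 + 3·1 + 1·-3 = 0
  col t1: 1·0 + 3·-4 + 3·3 + 1·3 = 0
  col t2: 1·0 + 3·3 + 3·-4 + 1·3 = 0
  col t3: 1·-3 + 3·0 + 3·1 + 1·0 = 0
  col t4: 1·2 + 3·0 + 3·-1 + 1·1 = 0
  col t5: 1·-3 + 3·1 + 3·0 + 1·0 = 0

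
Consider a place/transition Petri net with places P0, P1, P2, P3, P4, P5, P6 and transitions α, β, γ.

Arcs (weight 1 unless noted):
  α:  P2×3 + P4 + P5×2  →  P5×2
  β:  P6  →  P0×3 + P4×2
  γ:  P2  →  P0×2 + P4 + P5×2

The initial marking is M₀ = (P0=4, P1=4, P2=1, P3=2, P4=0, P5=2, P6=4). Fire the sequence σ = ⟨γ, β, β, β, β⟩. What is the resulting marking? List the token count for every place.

(P0=18, P1=4, P2=0, P3=2, P4=9, P5=4, P6=0)

step 1: fire γ:  (P0=4, P1=4, P2=1, P3=2, P4=0, P5=2, P6=4) → (P0=6, P1=4, P2=0, P3=2, P4=1, P5=4, P6=4)
step 2: fire β:  (P0=6, P1=4, P2=0, P3=2, P4=1, P5=4, P6=4) → (P0=9, P1=4, P2=0, P3=2, P4=3, P5=4, P6=3)
step 3: fire β:  (P0=9, P1=4, P2=0, P3=2, P4=3, P5=4, P6=3) → (P0=12, P1=4, P2=0, P3=2, P4=5, P5=4, P6=2)
step 4: fire β:  (P0=12, P1=4, P2=0, P3=2, P4=5, P5=4, P6=2) → (P0=15, P1=4, P2=0, P3=2, P4=7, P5=4, P6=1)
step 5: fire β:  (P0=15, P1=4, P2=0, P3=2, P4=7, P5=4, P6=1) → (P0=18, P1=4, P2=0, P3=2, P4=9, P5=4, P6=0)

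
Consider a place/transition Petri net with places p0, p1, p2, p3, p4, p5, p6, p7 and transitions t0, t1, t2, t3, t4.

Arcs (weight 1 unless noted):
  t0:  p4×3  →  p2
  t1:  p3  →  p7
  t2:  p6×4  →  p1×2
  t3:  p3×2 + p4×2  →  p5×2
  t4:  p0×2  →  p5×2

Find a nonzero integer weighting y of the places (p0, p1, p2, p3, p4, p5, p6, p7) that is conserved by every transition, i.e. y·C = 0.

y = (p0:1, p1:0, p2:3, p3:0, p4:1, p5:1, p6:0, p7:0)

Incidence matrix C (rows=places, cols=transitions):
       t0   t1   t2   t3   t4
   p0   0    0    0    0   -2
   p1   0    0    2    0    0
   p2   1    0    0    0    0
   p3   0   -1    0   -2    0
   p4  -3    0    0   -2    0
   p5   0    0    0    2    2
   p6   0    0   -4    0    0
   p7   0    1    0    0    0

Candidate y = [1, 0, 3, 0, 1, 1, 0, 0]; check y·C column-wise:
  col t0: 1·0 + 3·1 + 1·-3 + 1·0 = 0
  col t1: 1·0 + 3·0 + 0·-1 + 1·0 + 1·0 + 0·1 = 0
  col t2: 1·0 + 0·2 + 3·0 + 1·0 + 1·0 + 0·-4 = 0
  col t3: 1·0 + 3·0 + 0·-2 + 1·-2 + 1·2 = 0
  col t4: 1·-2 + 3·0 + 1·0 + 1·2 = 0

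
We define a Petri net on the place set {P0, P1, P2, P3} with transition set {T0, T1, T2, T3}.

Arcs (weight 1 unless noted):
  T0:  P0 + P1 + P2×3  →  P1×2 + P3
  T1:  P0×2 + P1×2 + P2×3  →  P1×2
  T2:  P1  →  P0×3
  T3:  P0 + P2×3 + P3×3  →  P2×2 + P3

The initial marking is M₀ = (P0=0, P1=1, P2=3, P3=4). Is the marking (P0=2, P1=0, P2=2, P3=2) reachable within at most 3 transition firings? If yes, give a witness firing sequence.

YES — reachable via ⟨T2, T3⟩ (2 firings)

step 1: fire T2:  (P0=0, P1=1, P2=3, P3=4) → (P0=3, P1=0, P2=3, P3=4)
step 2: fire T3:  (P0=3, P1=0, P2=3, P3=4) → (P0=2, P1=0, P2=2, P3=2)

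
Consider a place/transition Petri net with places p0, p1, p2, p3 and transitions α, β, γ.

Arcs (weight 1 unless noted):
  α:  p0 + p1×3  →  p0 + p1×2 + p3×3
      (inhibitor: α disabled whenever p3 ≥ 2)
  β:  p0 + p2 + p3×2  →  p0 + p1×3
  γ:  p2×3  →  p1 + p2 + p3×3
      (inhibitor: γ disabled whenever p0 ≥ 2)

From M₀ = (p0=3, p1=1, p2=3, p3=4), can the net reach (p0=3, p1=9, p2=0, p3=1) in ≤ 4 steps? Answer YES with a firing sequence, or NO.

step 1: fire β:  (p0=3, p1=1, p2=3, p3=4) → (p0=3, p1=4, p2=2, p3=2)
step 2: fire β:  (p0=3, p1=4, p2=2, p3=2) → (p0=3, p1=7, p2=1, p3=0)
step 3: fire α:  (p0=3, p1=7, p2=1, p3=0) → (p0=3, p1=6, p2=1, p3=3)
step 4: fire β:  (p0=3, p1=6, p2=1, p3=3) → (p0=3, p1=9, p2=0, p3=1)

YES — reachable via ⟨β, β, α, β⟩ (4 firings)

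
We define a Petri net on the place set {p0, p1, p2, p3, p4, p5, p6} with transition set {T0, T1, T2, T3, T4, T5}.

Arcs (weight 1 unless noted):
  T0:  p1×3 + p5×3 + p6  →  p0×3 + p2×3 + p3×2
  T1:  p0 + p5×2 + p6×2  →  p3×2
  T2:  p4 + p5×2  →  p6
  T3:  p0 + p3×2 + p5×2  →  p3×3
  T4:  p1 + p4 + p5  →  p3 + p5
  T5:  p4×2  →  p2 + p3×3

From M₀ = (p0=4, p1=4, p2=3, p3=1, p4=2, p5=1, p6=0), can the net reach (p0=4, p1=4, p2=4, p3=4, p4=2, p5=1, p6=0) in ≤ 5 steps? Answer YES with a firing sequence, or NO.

depth 0: 1 marking
depth 1: 3 markings reached so far
depth 2: 4 markings reached so far
depth 3: 4 markings reached so far
(frontier empty at depth 3; search complete)
target is not among the 4 markings reachable within 5 steps

NO — not reachable within 5 firings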